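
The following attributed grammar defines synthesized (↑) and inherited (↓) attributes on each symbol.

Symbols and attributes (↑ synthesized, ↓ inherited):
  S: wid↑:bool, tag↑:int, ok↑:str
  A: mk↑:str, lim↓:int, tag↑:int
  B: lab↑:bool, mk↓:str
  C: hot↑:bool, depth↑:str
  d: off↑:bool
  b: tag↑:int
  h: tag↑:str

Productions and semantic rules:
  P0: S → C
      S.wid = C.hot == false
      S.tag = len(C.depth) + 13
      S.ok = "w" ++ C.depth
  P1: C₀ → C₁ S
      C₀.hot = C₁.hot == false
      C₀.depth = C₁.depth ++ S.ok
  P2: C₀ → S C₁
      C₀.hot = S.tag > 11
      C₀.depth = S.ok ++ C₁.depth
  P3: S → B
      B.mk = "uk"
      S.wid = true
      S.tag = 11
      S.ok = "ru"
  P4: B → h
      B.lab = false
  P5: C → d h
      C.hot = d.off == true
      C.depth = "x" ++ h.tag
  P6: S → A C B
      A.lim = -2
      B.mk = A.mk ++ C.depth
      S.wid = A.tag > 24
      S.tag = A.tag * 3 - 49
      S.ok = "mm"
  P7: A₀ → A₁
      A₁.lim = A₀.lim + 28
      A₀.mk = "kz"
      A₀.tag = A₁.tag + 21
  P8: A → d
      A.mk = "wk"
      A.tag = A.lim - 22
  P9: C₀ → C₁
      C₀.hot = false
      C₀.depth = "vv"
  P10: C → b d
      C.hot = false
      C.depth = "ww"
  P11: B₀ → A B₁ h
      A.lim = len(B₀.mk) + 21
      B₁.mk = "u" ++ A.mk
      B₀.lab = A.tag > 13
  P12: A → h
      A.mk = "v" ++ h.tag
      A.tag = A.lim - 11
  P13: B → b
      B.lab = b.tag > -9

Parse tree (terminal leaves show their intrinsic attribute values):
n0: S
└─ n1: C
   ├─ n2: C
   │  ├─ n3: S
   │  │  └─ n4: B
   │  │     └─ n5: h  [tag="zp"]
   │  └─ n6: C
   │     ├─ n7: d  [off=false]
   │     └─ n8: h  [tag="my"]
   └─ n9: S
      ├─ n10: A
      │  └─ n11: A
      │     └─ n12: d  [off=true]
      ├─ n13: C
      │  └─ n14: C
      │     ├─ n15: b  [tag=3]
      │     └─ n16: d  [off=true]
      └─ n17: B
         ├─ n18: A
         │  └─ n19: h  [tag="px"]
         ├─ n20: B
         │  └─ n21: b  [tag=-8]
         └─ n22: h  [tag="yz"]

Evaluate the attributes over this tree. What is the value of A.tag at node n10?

1. n4.mk = "uk"  ["uk"]
2. n5.tag = "zp"  [terminal]
3. n4.lab = false  [false]
4. n3.wid = true  [true]
5. n3.tag = 11  [11]
6. n3.ok = "ru"  ["ru"]
7. n7.off = false  [terminal]
8. n8.tag = "my"  [terminal]
9. n6.hot = false  [d.off == true]
10. n6.depth = "xmy"  ["x" ++ h.tag]
11. n2.hot = false  [S.tag > 11]
12. n2.depth = "ruxmy"  [S.ok ++ C₁.depth]
13. n10.lim = -2  [-2]
14. n11.lim = 26  [A₀.lim + 28]
15. n12.off = true  [terminal]
16. n11.mk = "wk"  ["wk"]
17. n11.tag = 4  [A.lim - 22]
18. n10.mk = "kz"  ["kz"]
19. n10.tag = 25  [A₁.tag + 21]
20. n15.tag = 3  [terminal]
21. n16.off = true  [terminal]
22. n14.hot = false  [false]
23. n14.depth = "ww"  ["ww"]
24. n13.hot = false  [false]
25. n13.depth = "vv"  ["vv"]
26. n17.mk = "kzvv"  [A.mk ++ C.depth]
27. n18.lim = 25  [len(B₀.mk) + 21]
28. n19.tag = "px"  [terminal]
29. n18.mk = "vpx"  ["v" ++ h.tag]
30. n18.tag = 14  [A.lim - 11]
31. n20.mk = "uvpx"  ["u" ++ A.mk]
32. n21.tag = -8  [terminal]
33. n20.lab = true  [b.tag > -9]
34. n22.tag = "yz"  [terminal]
35. n17.lab = true  [A.tag > 13]
36. n9.wid = true  [A.tag > 24]
37. n9.tag = 26  [A.tag * 3 - 49]
38. n9.ok = "mm"  ["mm"]
39. n1.hot = true  [C₁.hot == false]
40. n1.depth = "ruxmymm"  [C₁.depth ++ S.ok]
41. n0.wid = false  [C.hot == false]
42. n0.tag = 20  [len(C.depth) + 13]
43. n0.ok = "wruxmymm"  ["w" ++ C.depth]

25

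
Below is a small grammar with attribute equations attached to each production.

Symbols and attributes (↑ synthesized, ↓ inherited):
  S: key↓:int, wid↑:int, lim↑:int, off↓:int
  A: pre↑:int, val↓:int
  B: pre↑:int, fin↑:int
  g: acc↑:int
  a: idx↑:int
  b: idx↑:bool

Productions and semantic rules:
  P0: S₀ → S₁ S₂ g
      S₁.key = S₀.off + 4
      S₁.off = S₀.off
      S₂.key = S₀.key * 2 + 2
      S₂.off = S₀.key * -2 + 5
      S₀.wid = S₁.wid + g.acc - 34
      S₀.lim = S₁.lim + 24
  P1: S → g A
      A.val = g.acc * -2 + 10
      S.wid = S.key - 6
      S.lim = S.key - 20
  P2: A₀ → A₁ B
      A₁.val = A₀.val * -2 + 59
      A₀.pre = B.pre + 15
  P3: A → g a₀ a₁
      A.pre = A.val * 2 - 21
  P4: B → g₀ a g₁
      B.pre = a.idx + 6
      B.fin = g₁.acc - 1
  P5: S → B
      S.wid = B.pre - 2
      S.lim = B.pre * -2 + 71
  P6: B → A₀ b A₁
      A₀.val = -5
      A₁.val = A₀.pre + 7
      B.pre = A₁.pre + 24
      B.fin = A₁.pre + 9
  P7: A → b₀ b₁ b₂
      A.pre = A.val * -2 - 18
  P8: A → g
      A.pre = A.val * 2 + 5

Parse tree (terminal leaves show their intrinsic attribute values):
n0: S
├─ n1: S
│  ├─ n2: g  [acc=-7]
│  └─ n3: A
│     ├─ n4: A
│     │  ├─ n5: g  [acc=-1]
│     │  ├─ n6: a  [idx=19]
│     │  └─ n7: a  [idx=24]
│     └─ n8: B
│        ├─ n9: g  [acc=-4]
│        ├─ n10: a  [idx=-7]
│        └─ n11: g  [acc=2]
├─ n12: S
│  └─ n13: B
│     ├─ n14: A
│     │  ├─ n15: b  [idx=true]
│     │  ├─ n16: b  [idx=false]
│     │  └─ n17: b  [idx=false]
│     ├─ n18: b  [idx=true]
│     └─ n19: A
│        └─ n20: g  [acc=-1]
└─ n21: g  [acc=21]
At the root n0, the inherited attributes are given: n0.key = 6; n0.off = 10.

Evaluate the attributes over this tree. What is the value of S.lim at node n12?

17

1. n0.key = 6  [given at root]
2. n0.off = 10  [given at root]
3. n1.key = 14  [S₀.off + 4]
4. n1.off = 10  [S₀.off]
5. n2.acc = -7  [terminal]
6. n3.val = 24  [g.acc * -2 + 10]
7. n4.val = 11  [A₀.val * -2 + 59]
8. n5.acc = -1  [terminal]
9. n6.idx = 19  [terminal]
10. n7.idx = 24  [terminal]
11. n4.pre = 1  [A.val * 2 - 21]
12. n9.acc = -4  [terminal]
13. n10.idx = -7  [terminal]
14. n11.acc = 2  [terminal]
15. n8.pre = -1  [a.idx + 6]
16. n8.fin = 1  [g₁.acc - 1]
17. n3.pre = 14  [B.pre + 15]
18. n1.wid = 8  [S.key - 6]
19. n1.lim = -6  [S.key - 20]
20. n12.key = 14  [S₀.key * 2 + 2]
21. n12.off = -7  [S₀.key * -2 + 5]
22. n14.val = -5  [-5]
23. n15.idx = true  [terminal]
24. n16.idx = false  [terminal]
25. n17.idx = false  [terminal]
26. n14.pre = -8  [A.val * -2 - 18]
27. n18.idx = true  [terminal]
28. n19.val = -1  [A₀.pre + 7]
29. n20.acc = -1  [terminal]
30. n19.pre = 3  [A.val * 2 + 5]
31. n13.pre = 27  [A₁.pre + 24]
32. n13.fin = 12  [A₁.pre + 9]
33. n12.wid = 25  [B.pre - 2]
34. n12.lim = 17  [B.pre * -2 + 71]
35. n21.acc = 21  [terminal]
36. n0.wid = -5  [S₁.wid + g.acc - 34]
37. n0.lim = 18  [S₁.lim + 24]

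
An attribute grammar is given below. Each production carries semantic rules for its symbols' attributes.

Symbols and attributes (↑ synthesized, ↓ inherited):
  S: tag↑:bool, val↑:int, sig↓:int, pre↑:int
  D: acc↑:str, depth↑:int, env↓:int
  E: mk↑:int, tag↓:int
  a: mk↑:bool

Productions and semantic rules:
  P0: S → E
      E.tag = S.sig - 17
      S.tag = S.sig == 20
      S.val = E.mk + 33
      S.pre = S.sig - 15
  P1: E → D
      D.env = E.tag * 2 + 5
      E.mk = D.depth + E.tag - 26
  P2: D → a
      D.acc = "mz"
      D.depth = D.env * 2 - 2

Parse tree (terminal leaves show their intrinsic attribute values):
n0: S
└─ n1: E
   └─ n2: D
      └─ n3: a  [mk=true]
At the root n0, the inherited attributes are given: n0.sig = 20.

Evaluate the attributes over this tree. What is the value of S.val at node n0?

1. n0.sig = 20  [given at root]
2. n1.tag = 3  [S.sig - 17]
3. n2.env = 11  [E.tag * 2 + 5]
4. n3.mk = true  [terminal]
5. n2.acc = "mz"  ["mz"]
6. n2.depth = 20  [D.env * 2 - 2]
7. n1.mk = -3  [D.depth + E.tag - 26]
8. n0.tag = true  [S.sig == 20]
9. n0.val = 30  [E.mk + 33]
10. n0.pre = 5  [S.sig - 15]

30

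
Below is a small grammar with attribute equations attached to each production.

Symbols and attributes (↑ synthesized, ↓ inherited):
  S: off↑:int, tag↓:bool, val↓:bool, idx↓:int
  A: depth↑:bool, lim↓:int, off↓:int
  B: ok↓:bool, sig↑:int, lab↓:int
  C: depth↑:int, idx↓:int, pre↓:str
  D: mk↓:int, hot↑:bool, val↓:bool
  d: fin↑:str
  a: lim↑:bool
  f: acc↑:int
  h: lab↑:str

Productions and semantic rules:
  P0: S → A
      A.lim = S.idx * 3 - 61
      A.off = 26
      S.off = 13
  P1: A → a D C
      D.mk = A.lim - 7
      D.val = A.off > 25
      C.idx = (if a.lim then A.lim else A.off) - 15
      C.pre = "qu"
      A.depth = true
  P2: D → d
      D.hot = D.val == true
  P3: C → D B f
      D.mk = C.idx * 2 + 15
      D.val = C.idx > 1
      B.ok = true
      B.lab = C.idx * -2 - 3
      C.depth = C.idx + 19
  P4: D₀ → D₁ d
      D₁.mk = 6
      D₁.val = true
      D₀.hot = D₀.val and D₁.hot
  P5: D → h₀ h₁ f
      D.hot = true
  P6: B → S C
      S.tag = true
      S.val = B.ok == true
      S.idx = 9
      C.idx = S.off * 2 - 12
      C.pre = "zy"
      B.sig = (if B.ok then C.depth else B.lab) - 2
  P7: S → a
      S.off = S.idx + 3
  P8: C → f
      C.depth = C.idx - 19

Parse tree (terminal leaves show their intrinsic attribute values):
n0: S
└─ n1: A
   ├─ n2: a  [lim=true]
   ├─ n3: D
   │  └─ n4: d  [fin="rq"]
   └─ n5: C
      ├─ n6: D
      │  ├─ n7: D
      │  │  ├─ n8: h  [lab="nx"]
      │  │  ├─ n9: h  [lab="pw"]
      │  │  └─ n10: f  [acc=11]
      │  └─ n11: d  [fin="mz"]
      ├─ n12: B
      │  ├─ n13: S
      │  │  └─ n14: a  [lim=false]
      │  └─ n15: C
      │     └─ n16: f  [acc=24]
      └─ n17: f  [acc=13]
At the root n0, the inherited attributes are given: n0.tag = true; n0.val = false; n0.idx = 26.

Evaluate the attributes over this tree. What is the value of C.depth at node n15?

-7

1. n0.tag = true  [given at root]
2. n0.val = false  [given at root]
3. n0.idx = 26  [given at root]
4. n1.lim = 17  [S.idx * 3 - 61]
5. n1.off = 26  [26]
6. n2.lim = true  [terminal]
7. n3.mk = 10  [A.lim - 7]
8. n3.val = true  [A.off > 25]
9. n4.fin = "rq"  [terminal]
10. n3.hot = true  [D.val == true]
11. n5.idx = 2  [(if a.lim then A.lim else A.off) - 15]
12. n5.pre = "qu"  ["qu"]
13. n6.mk = 19  [C.idx * 2 + 15]
14. n6.val = true  [C.idx > 1]
15. n7.mk = 6  [6]
16. n7.val = true  [true]
17. n8.lab = "nx"  [terminal]
18. n9.lab = "pw"  [terminal]
19. n10.acc = 11  [terminal]
20. n7.hot = true  [true]
21. n11.fin = "mz"  [terminal]
22. n6.hot = true  [D₀.val and D₁.hot]
23. n12.ok = true  [true]
24. n12.lab = -7  [C.idx * -2 - 3]
25. n13.tag = true  [true]
26. n13.val = true  [B.ok == true]
27. n13.idx = 9  [9]
28. n14.lim = false  [terminal]
29. n13.off = 12  [S.idx + 3]
30. n15.idx = 12  [S.off * 2 - 12]
31. n15.pre = "zy"  ["zy"]
32. n16.acc = 24  [terminal]
33. n15.depth = -7  [C.idx - 19]
34. n12.sig = -9  [(if B.ok then C.depth else B.lab) - 2]
35. n17.acc = 13  [terminal]
36. n5.depth = 21  [C.idx + 19]
37. n1.depth = true  [true]
38. n0.off = 13  [13]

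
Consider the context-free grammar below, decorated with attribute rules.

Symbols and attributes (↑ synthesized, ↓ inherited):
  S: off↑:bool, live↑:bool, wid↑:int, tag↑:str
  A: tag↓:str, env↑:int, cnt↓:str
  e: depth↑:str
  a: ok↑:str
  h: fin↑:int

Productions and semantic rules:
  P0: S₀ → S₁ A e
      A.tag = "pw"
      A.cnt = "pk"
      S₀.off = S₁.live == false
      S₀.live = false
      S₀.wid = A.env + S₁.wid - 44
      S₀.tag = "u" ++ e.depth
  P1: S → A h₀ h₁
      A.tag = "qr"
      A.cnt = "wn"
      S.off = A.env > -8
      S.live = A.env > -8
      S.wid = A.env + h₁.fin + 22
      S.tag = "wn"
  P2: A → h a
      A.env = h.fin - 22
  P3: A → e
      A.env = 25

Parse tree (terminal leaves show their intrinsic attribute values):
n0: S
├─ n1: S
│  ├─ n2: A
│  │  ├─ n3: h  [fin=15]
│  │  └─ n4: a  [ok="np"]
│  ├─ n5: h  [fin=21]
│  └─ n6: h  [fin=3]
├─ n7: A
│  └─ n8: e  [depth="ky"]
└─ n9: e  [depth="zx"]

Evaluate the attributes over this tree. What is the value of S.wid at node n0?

1. n2.tag = "qr"  ["qr"]
2. n2.cnt = "wn"  ["wn"]
3. n3.fin = 15  [terminal]
4. n4.ok = "np"  [terminal]
5. n2.env = -7  [h.fin - 22]
6. n5.fin = 21  [terminal]
7. n6.fin = 3  [terminal]
8. n1.off = true  [A.env > -8]
9. n1.live = true  [A.env > -8]
10. n1.wid = 18  [A.env + h₁.fin + 22]
11. n1.tag = "wn"  ["wn"]
12. n7.tag = "pw"  ["pw"]
13. n7.cnt = "pk"  ["pk"]
14. n8.depth = "ky"  [terminal]
15. n7.env = 25  [25]
16. n9.depth = "zx"  [terminal]
17. n0.off = false  [S₁.live == false]
18. n0.live = false  [false]
19. n0.wid = -1  [A.env + S₁.wid - 44]
20. n0.tag = "uzx"  ["u" ++ e.depth]

-1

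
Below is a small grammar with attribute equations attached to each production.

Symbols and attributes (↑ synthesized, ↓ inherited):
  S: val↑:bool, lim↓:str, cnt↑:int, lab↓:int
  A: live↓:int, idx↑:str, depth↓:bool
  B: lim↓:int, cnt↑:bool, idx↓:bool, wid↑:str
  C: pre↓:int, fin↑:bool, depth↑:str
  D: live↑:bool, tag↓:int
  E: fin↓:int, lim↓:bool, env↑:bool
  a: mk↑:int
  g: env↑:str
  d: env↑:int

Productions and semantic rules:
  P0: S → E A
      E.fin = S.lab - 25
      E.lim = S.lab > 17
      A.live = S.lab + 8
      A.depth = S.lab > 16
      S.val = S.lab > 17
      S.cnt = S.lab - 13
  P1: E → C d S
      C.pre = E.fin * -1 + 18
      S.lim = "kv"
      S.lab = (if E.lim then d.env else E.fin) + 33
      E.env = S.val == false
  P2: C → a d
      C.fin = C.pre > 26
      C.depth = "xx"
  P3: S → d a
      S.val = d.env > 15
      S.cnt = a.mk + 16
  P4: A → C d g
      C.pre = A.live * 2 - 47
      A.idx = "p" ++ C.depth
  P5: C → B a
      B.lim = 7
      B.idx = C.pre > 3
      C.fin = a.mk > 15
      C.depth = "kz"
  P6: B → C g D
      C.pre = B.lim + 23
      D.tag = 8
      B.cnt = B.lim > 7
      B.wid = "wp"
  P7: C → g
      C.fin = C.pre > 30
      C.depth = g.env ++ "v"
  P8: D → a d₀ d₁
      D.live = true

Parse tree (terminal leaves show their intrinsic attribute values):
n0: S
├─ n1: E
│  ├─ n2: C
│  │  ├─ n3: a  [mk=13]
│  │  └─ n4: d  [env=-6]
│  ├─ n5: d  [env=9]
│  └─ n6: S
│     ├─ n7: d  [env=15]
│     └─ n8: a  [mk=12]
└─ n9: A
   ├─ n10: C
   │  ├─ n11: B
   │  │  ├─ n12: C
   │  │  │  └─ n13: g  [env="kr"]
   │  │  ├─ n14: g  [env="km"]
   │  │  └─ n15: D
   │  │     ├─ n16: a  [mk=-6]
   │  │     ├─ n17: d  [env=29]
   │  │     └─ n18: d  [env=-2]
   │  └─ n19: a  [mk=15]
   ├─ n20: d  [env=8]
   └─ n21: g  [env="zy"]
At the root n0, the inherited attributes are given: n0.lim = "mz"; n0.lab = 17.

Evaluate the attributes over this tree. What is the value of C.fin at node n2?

1. n0.lim = "mz"  [given at root]
2. n0.lab = 17  [given at root]
3. n1.fin = -8  [S.lab - 25]
4. n1.lim = false  [S.lab > 17]
5. n2.pre = 26  [E.fin * -1 + 18]
6. n3.mk = 13  [terminal]
7. n4.env = -6  [terminal]
8. n2.fin = false  [C.pre > 26]
9. n2.depth = "xx"  ["xx"]
10. n5.env = 9  [terminal]
11. n6.lim = "kv"  ["kv"]
12. n6.lab = 25  [(if E.lim then d.env else E.fin) + 33]
13. n7.env = 15  [terminal]
14. n8.mk = 12  [terminal]
15. n6.val = false  [d.env > 15]
16. n6.cnt = 28  [a.mk + 16]
17. n1.env = true  [S.val == false]
18. n9.live = 25  [S.lab + 8]
19. n9.depth = true  [S.lab > 16]
20. n10.pre = 3  [A.live * 2 - 47]
21. n11.lim = 7  [7]
22. n11.idx = false  [C.pre > 3]
23. n12.pre = 30  [B.lim + 23]
24. n13.env = "kr"  [terminal]
25. n12.fin = false  [C.pre > 30]
26. n12.depth = "krv"  [g.env ++ "v"]
27. n14.env = "km"  [terminal]
28. n15.tag = 8  [8]
29. n16.mk = -6  [terminal]
30. n17.env = 29  [terminal]
31. n18.env = -2  [terminal]
32. n15.live = true  [true]
33. n11.cnt = false  [B.lim > 7]
34. n11.wid = "wp"  ["wp"]
35. n19.mk = 15  [terminal]
36. n10.fin = false  [a.mk > 15]
37. n10.depth = "kz"  ["kz"]
38. n20.env = 8  [terminal]
39. n21.env = "zy"  [terminal]
40. n9.idx = "pkz"  ["p" ++ C.depth]
41. n0.val = false  [S.lab > 17]
42. n0.cnt = 4  [S.lab - 13]

false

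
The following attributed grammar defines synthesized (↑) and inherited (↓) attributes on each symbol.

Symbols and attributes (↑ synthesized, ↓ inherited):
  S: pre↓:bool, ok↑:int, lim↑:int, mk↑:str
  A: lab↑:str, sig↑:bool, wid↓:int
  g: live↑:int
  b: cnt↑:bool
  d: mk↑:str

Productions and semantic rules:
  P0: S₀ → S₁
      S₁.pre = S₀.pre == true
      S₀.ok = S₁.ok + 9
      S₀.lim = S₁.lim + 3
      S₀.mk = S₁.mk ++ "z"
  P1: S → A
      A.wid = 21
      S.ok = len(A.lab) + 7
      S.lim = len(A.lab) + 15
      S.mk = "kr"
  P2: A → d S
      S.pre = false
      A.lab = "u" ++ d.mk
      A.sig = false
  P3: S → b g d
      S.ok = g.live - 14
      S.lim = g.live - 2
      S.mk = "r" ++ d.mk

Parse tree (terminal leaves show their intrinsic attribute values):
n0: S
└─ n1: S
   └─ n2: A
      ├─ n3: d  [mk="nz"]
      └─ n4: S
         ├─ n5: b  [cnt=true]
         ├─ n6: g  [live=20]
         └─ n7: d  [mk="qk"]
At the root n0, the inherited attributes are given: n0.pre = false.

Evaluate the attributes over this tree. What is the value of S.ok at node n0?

19

1. n0.pre = false  [given at root]
2. n1.pre = false  [S₀.pre == true]
3. n2.wid = 21  [21]
4. n3.mk = "nz"  [terminal]
5. n4.pre = false  [false]
6. n5.cnt = true  [terminal]
7. n6.live = 20  [terminal]
8. n7.mk = "qk"  [terminal]
9. n4.ok = 6  [g.live - 14]
10. n4.lim = 18  [g.live - 2]
11. n4.mk = "rqk"  ["r" ++ d.mk]
12. n2.lab = "unz"  ["u" ++ d.mk]
13. n2.sig = false  [false]
14. n1.ok = 10  [len(A.lab) + 7]
15. n1.lim = 18  [len(A.lab) + 15]
16. n1.mk = "kr"  ["kr"]
17. n0.ok = 19  [S₁.ok + 9]
18. n0.lim = 21  [S₁.lim + 3]
19. n0.mk = "krz"  [S₁.mk ++ "z"]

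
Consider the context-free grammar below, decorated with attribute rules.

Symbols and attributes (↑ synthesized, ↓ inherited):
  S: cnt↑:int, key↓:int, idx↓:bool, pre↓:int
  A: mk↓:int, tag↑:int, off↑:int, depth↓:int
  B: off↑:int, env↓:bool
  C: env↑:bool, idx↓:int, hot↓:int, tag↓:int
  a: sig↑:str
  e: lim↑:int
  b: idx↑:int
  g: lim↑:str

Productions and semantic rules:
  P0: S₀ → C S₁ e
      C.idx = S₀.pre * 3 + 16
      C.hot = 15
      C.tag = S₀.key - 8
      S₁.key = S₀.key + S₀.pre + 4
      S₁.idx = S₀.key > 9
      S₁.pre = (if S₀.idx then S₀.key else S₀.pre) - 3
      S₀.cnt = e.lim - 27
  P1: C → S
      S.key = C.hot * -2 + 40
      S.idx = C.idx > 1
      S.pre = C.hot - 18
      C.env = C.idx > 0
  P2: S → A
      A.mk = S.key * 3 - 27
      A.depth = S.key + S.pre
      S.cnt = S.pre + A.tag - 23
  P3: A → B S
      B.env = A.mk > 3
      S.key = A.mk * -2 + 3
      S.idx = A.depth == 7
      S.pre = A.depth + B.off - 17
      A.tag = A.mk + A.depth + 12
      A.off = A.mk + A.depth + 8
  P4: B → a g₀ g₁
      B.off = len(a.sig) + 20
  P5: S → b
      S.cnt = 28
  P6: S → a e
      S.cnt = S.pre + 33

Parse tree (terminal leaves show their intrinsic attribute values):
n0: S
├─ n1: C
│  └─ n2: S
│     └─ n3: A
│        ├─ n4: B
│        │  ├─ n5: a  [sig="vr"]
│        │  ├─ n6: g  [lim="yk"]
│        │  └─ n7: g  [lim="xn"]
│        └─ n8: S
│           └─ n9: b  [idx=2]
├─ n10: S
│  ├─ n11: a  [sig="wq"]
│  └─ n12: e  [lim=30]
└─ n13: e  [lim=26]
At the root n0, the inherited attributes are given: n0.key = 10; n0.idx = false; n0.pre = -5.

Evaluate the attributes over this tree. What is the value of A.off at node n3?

18

1. n0.key = 10  [given at root]
2. n0.idx = false  [given at root]
3. n0.pre = -5  [given at root]
4. n1.idx = 1  [S₀.pre * 3 + 16]
5. n1.hot = 15  [15]
6. n1.tag = 2  [S₀.key - 8]
7. n2.key = 10  [C.hot * -2 + 40]
8. n2.idx = false  [C.idx > 1]
9. n2.pre = -3  [C.hot - 18]
10. n3.mk = 3  [S.key * 3 - 27]
11. n3.depth = 7  [S.key + S.pre]
12. n4.env = false  [A.mk > 3]
13. n5.sig = "vr"  [terminal]
14. n6.lim = "yk"  [terminal]
15. n7.lim = "xn"  [terminal]
16. n4.off = 22  [len(a.sig) + 20]
17. n8.key = -3  [A.mk * -2 + 3]
18. n8.idx = true  [A.depth == 7]
19. n8.pre = 12  [A.depth + B.off - 17]
20. n9.idx = 2  [terminal]
21. n8.cnt = 28  [28]
22. n3.tag = 22  [A.mk + A.depth + 12]
23. n3.off = 18  [A.mk + A.depth + 8]
24. n2.cnt = -4  [S.pre + A.tag - 23]
25. n1.env = true  [C.idx > 0]
26. n10.key = 9  [S₀.key + S₀.pre + 4]
27. n10.idx = true  [S₀.key > 9]
28. n10.pre = -8  [(if S₀.idx then S₀.key else S₀.pre) - 3]
29. n11.sig = "wq"  [terminal]
30. n12.lim = 30  [terminal]
31. n10.cnt = 25  [S.pre + 33]
32. n13.lim = 26  [terminal]
33. n0.cnt = -1  [e.lim - 27]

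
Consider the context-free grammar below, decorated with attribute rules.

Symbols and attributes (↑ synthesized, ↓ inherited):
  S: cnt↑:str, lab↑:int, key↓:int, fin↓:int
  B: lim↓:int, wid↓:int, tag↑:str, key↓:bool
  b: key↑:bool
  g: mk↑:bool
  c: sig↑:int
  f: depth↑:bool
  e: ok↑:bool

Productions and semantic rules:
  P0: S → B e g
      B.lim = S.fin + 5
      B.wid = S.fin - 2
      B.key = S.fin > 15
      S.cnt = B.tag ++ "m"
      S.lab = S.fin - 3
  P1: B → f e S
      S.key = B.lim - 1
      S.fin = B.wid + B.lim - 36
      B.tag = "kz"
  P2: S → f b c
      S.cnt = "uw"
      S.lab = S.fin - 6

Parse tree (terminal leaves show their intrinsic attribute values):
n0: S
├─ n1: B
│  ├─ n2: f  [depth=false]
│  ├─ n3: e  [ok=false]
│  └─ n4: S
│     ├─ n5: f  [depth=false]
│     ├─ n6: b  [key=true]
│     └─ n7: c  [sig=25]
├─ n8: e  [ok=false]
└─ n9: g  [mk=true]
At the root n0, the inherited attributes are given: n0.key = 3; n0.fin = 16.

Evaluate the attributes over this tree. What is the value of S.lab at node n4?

-7

1. n0.key = 3  [given at root]
2. n0.fin = 16  [given at root]
3. n1.lim = 21  [S.fin + 5]
4. n1.wid = 14  [S.fin - 2]
5. n1.key = true  [S.fin > 15]
6. n2.depth = false  [terminal]
7. n3.ok = false  [terminal]
8. n4.key = 20  [B.lim - 1]
9. n4.fin = -1  [B.wid + B.lim - 36]
10. n5.depth = false  [terminal]
11. n6.key = true  [terminal]
12. n7.sig = 25  [terminal]
13. n4.cnt = "uw"  ["uw"]
14. n4.lab = -7  [S.fin - 6]
15. n1.tag = "kz"  ["kz"]
16. n8.ok = false  [terminal]
17. n9.mk = true  [terminal]
18. n0.cnt = "kzm"  [B.tag ++ "m"]
19. n0.lab = 13  [S.fin - 3]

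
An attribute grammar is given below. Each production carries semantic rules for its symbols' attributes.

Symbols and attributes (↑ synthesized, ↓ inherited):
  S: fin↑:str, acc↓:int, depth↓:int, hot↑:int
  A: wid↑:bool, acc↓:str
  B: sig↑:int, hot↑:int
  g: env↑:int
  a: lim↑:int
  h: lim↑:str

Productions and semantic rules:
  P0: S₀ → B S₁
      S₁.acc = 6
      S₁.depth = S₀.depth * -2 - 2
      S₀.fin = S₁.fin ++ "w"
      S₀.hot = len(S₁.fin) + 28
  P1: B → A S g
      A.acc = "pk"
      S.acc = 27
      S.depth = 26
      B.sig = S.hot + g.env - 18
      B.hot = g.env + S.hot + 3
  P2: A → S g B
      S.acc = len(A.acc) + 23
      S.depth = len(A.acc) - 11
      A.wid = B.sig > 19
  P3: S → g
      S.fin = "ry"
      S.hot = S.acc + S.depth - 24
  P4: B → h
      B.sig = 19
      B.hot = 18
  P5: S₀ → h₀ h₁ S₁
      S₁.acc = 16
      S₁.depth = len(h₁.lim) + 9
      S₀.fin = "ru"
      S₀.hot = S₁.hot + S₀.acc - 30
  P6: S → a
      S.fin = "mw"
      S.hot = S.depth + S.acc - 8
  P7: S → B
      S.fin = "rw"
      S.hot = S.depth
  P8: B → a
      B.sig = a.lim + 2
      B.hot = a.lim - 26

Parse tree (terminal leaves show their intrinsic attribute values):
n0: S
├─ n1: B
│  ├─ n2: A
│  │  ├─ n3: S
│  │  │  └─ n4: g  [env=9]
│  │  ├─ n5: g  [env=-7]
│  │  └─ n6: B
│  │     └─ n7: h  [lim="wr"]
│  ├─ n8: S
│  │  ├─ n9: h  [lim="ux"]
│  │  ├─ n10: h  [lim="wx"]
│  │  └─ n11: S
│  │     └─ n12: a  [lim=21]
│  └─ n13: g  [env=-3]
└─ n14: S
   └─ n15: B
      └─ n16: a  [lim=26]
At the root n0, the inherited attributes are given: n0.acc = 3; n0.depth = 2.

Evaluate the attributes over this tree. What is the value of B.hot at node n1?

16

1. n0.acc = 3  [given at root]
2. n0.depth = 2  [given at root]
3. n2.acc = "pk"  ["pk"]
4. n3.acc = 25  [len(A.acc) + 23]
5. n3.depth = -9  [len(A.acc) - 11]
6. n4.env = 9  [terminal]
7. n3.fin = "ry"  ["ry"]
8. n3.hot = -8  [S.acc + S.depth - 24]
9. n5.env = -7  [terminal]
10. n7.lim = "wr"  [terminal]
11. n6.sig = 19  [19]
12. n6.hot = 18  [18]
13. n2.wid = false  [B.sig > 19]
14. n8.acc = 27  [27]
15. n8.depth = 26  [26]
16. n9.lim = "ux"  [terminal]
17. n10.lim = "wx"  [terminal]
18. n11.acc = 16  [16]
19. n11.depth = 11  [len(h₁.lim) + 9]
20. n12.lim = 21  [terminal]
21. n11.fin = "mw"  ["mw"]
22. n11.hot = 19  [S.depth + S.acc - 8]
23. n8.fin = "ru"  ["ru"]
24. n8.hot = 16  [S₁.hot + S₀.acc - 30]
25. n13.env = -3  [terminal]
26. n1.sig = -5  [S.hot + g.env - 18]
27. n1.hot = 16  [g.env + S.hot + 3]
28. n14.acc = 6  [6]
29. n14.depth = -6  [S₀.depth * -2 - 2]
30. n16.lim = 26  [terminal]
31. n15.sig = 28  [a.lim + 2]
32. n15.hot = 0  [a.lim - 26]
33. n14.fin = "rw"  ["rw"]
34. n14.hot = -6  [S.depth]
35. n0.fin = "rww"  [S₁.fin ++ "w"]
36. n0.hot = 30  [len(S₁.fin) + 28]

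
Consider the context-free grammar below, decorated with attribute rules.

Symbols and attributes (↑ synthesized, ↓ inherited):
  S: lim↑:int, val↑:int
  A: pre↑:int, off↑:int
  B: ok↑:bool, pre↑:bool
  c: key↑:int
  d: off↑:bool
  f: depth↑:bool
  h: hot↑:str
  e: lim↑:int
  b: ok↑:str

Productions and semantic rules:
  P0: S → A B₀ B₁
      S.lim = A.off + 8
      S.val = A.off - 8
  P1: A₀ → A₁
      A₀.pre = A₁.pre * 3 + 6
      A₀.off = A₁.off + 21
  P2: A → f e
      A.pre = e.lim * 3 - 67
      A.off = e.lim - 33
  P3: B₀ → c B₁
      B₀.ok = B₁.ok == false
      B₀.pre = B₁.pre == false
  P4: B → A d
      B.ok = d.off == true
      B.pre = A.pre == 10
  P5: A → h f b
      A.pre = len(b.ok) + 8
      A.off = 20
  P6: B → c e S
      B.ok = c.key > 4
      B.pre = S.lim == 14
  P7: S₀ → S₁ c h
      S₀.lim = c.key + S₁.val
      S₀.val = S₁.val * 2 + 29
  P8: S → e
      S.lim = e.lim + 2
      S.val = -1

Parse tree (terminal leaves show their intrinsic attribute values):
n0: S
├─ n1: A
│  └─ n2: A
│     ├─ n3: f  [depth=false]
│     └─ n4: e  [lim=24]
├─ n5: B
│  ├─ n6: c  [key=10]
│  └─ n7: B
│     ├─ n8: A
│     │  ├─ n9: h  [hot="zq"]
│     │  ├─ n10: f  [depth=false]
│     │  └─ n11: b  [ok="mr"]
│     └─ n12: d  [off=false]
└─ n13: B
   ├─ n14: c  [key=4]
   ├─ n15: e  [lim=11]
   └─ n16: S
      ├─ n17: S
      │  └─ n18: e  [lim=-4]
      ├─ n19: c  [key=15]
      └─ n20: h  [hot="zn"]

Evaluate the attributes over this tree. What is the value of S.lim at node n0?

20

1. n3.depth = false  [terminal]
2. n4.lim = 24  [terminal]
3. n2.pre = 5  [e.lim * 3 - 67]
4. n2.off = -9  [e.lim - 33]
5. n1.pre = 21  [A₁.pre * 3 + 6]
6. n1.off = 12  [A₁.off + 21]
7. n6.key = 10  [terminal]
8. n9.hot = "zq"  [terminal]
9. n10.depth = false  [terminal]
10. n11.ok = "mr"  [terminal]
11. n8.pre = 10  [len(b.ok) + 8]
12. n8.off = 20  [20]
13. n12.off = false  [terminal]
14. n7.ok = false  [d.off == true]
15. n7.pre = true  [A.pre == 10]
16. n5.ok = true  [B₁.ok == false]
17. n5.pre = false  [B₁.pre == false]
18. n14.key = 4  [terminal]
19. n15.lim = 11  [terminal]
20. n18.lim = -4  [terminal]
21. n17.lim = -2  [e.lim + 2]
22. n17.val = -1  [-1]
23. n19.key = 15  [terminal]
24. n20.hot = "zn"  [terminal]
25. n16.lim = 14  [c.key + S₁.val]
26. n16.val = 27  [S₁.val * 2 + 29]
27. n13.ok = false  [c.key > 4]
28. n13.pre = true  [S.lim == 14]
29. n0.lim = 20  [A.off + 8]
30. n0.val = 4  [A.off - 8]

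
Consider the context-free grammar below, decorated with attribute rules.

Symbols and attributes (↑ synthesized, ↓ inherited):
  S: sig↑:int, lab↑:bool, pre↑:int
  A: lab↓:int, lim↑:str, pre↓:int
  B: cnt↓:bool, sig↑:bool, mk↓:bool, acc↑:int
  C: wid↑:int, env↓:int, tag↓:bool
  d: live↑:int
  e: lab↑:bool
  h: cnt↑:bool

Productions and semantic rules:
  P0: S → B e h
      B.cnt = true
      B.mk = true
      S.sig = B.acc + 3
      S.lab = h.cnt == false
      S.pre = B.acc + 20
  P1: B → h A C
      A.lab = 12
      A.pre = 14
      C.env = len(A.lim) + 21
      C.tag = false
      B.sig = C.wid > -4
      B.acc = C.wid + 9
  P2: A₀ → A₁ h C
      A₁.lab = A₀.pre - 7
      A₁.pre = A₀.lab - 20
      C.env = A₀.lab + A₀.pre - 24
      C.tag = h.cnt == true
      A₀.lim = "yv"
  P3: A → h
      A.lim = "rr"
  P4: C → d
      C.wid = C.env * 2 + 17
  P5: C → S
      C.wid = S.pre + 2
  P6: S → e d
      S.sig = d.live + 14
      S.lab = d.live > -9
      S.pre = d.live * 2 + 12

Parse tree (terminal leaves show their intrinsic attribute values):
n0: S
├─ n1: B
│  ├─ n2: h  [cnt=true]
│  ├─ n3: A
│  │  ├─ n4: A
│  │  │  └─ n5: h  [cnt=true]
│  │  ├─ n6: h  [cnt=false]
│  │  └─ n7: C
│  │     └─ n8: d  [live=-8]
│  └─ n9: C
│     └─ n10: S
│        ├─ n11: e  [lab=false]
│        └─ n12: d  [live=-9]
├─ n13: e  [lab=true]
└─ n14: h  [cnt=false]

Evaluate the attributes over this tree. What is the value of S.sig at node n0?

1. n1.cnt = true  [true]
2. n1.mk = true  [true]
3. n2.cnt = true  [terminal]
4. n3.lab = 12  [12]
5. n3.pre = 14  [14]
6. n4.lab = 7  [A₀.pre - 7]
7. n4.pre = -8  [A₀.lab - 20]
8. n5.cnt = true  [terminal]
9. n4.lim = "rr"  ["rr"]
10. n6.cnt = false  [terminal]
11. n7.env = 2  [A₀.lab + A₀.pre - 24]
12. n7.tag = false  [h.cnt == true]
13. n8.live = -8  [terminal]
14. n7.wid = 21  [C.env * 2 + 17]
15. n3.lim = "yv"  ["yv"]
16. n9.env = 23  [len(A.lim) + 21]
17. n9.tag = false  [false]
18. n11.lab = false  [terminal]
19. n12.live = -9  [terminal]
20. n10.sig = 5  [d.live + 14]
21. n10.lab = false  [d.live > -9]
22. n10.pre = -6  [d.live * 2 + 12]
23. n9.wid = -4  [S.pre + 2]
24. n1.sig = false  [C.wid > -4]
25. n1.acc = 5  [C.wid + 9]
26. n13.lab = true  [terminal]
27. n14.cnt = false  [terminal]
28. n0.sig = 8  [B.acc + 3]
29. n0.lab = true  [h.cnt == false]
30. n0.pre = 25  [B.acc + 20]

8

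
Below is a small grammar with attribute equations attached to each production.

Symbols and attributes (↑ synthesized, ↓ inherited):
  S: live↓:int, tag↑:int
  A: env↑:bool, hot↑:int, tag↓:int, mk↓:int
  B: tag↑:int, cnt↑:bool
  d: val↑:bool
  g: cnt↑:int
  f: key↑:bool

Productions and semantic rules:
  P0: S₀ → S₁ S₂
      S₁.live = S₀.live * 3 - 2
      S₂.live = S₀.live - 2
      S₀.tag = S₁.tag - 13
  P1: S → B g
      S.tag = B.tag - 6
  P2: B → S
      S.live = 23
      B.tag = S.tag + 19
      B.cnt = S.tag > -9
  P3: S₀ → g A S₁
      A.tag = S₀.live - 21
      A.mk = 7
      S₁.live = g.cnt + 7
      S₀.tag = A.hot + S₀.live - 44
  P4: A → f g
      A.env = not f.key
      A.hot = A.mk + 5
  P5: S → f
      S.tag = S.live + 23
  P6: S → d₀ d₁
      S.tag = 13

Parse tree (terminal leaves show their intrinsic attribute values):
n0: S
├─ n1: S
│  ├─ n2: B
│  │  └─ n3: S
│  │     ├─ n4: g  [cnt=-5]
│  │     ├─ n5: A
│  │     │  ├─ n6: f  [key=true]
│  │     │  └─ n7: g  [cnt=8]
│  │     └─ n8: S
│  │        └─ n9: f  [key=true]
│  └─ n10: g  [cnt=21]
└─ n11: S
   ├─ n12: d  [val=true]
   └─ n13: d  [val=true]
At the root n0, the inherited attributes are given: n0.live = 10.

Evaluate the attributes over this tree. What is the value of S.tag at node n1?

4

1. n0.live = 10  [given at root]
2. n1.live = 28  [S₀.live * 3 - 2]
3. n3.live = 23  [23]
4. n4.cnt = -5  [terminal]
5. n5.tag = 2  [S₀.live - 21]
6. n5.mk = 7  [7]
7. n6.key = true  [terminal]
8. n7.cnt = 8  [terminal]
9. n5.env = false  [not f.key]
10. n5.hot = 12  [A.mk + 5]
11. n8.live = 2  [g.cnt + 7]
12. n9.key = true  [terminal]
13. n8.tag = 25  [S.live + 23]
14. n3.tag = -9  [A.hot + S₀.live - 44]
15. n2.tag = 10  [S.tag + 19]
16. n2.cnt = false  [S.tag > -9]
17. n10.cnt = 21  [terminal]
18. n1.tag = 4  [B.tag - 6]
19. n11.live = 8  [S₀.live - 2]
20. n12.val = true  [terminal]
21. n13.val = true  [terminal]
22. n11.tag = 13  [13]
23. n0.tag = -9  [S₁.tag - 13]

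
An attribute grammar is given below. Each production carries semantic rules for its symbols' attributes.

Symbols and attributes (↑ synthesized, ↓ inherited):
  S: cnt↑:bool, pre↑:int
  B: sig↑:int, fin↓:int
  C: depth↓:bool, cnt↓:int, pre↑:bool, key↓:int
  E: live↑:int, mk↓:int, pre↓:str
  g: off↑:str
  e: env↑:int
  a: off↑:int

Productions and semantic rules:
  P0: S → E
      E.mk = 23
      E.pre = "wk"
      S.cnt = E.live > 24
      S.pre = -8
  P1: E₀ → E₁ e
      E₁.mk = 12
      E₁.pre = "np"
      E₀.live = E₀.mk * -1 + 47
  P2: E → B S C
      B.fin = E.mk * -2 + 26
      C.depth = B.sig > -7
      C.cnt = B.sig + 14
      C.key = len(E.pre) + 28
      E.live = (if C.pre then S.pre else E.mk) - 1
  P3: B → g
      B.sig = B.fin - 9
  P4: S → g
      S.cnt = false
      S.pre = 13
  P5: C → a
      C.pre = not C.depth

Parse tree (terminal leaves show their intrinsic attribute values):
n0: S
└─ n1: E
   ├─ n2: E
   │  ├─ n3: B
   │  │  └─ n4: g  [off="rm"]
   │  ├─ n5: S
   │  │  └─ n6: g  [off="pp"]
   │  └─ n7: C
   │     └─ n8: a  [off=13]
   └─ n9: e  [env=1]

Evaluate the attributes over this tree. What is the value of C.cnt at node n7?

7

1. n1.mk = 23  [23]
2. n1.pre = "wk"  ["wk"]
3. n2.mk = 12  [12]
4. n2.pre = "np"  ["np"]
5. n3.fin = 2  [E.mk * -2 + 26]
6. n4.off = "rm"  [terminal]
7. n3.sig = -7  [B.fin - 9]
8. n6.off = "pp"  [terminal]
9. n5.cnt = false  [false]
10. n5.pre = 13  [13]
11. n7.depth = false  [B.sig > -7]
12. n7.cnt = 7  [B.sig + 14]
13. n7.key = 30  [len(E.pre) + 28]
14. n8.off = 13  [terminal]
15. n7.pre = true  [not C.depth]
16. n2.live = 12  [(if C.pre then S.pre else E.mk) - 1]
17. n9.env = 1  [terminal]
18. n1.live = 24  [E₀.mk * -1 + 47]
19. n0.cnt = false  [E.live > 24]
20. n0.pre = -8  [-8]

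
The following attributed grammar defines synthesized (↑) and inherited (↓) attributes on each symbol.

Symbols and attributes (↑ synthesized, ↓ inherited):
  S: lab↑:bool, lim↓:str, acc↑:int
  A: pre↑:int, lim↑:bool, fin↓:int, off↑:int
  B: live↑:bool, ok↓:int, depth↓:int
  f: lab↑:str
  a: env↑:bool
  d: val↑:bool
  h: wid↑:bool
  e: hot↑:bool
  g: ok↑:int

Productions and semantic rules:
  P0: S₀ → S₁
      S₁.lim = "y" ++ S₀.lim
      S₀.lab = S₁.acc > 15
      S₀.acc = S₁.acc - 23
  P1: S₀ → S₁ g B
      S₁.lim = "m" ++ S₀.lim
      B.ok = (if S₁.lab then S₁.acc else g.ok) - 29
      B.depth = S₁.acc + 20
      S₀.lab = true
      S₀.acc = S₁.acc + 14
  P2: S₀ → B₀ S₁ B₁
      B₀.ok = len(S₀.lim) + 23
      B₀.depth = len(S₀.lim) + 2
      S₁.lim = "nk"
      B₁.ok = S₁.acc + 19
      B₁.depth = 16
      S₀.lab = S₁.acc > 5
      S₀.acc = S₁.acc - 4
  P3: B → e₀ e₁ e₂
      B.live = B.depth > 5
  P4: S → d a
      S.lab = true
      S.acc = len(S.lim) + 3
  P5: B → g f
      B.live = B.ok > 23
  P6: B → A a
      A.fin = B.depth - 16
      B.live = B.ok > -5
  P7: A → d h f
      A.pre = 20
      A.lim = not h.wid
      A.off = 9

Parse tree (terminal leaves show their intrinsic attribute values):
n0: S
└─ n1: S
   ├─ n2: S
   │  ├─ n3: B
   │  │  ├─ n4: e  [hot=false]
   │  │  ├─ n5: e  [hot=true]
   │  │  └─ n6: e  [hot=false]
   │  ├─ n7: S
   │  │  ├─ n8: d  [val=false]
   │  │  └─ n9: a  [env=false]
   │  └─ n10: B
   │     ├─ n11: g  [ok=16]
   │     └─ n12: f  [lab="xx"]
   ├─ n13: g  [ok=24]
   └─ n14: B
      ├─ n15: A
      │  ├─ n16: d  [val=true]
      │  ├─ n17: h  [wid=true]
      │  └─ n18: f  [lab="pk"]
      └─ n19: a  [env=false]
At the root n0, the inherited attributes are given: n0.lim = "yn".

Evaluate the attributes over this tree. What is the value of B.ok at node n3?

27

1. n0.lim = "yn"  [given at root]
2. n1.lim = "yyn"  ["y" ++ S₀.lim]
3. n2.lim = "myyn"  ["m" ++ S₀.lim]
4. n3.ok = 27  [len(S₀.lim) + 23]
5. n3.depth = 6  [len(S₀.lim) + 2]
6. n4.hot = false  [terminal]
7. n5.hot = true  [terminal]
8. n6.hot = false  [terminal]
9. n3.live = true  [B.depth > 5]
10. n7.lim = "nk"  ["nk"]
11. n8.val = false  [terminal]
12. n9.env = false  [terminal]
13. n7.lab = true  [true]
14. n7.acc = 5  [len(S.lim) + 3]
15. n10.ok = 24  [S₁.acc + 19]
16. n10.depth = 16  [16]
17. n11.ok = 16  [terminal]
18. n12.lab = "xx"  [terminal]
19. n10.live = true  [B.ok > 23]
20. n2.lab = false  [S₁.acc > 5]
21. n2.acc = 1  [S₁.acc - 4]
22. n13.ok = 24  [terminal]
23. n14.ok = -5  [(if S₁.lab then S₁.acc else g.ok) - 29]
24. n14.depth = 21  [S₁.acc + 20]
25. n15.fin = 5  [B.depth - 16]
26. n16.val = true  [terminal]
27. n17.wid = true  [terminal]
28. n18.lab = "pk"  [terminal]
29. n15.pre = 20  [20]
30. n15.lim = false  [not h.wid]
31. n15.off = 9  [9]
32. n19.env = false  [terminal]
33. n14.live = false  [B.ok > -5]
34. n1.lab = true  [true]
35. n1.acc = 15  [S₁.acc + 14]
36. n0.lab = false  [S₁.acc > 15]
37. n0.acc = -8  [S₁.acc - 23]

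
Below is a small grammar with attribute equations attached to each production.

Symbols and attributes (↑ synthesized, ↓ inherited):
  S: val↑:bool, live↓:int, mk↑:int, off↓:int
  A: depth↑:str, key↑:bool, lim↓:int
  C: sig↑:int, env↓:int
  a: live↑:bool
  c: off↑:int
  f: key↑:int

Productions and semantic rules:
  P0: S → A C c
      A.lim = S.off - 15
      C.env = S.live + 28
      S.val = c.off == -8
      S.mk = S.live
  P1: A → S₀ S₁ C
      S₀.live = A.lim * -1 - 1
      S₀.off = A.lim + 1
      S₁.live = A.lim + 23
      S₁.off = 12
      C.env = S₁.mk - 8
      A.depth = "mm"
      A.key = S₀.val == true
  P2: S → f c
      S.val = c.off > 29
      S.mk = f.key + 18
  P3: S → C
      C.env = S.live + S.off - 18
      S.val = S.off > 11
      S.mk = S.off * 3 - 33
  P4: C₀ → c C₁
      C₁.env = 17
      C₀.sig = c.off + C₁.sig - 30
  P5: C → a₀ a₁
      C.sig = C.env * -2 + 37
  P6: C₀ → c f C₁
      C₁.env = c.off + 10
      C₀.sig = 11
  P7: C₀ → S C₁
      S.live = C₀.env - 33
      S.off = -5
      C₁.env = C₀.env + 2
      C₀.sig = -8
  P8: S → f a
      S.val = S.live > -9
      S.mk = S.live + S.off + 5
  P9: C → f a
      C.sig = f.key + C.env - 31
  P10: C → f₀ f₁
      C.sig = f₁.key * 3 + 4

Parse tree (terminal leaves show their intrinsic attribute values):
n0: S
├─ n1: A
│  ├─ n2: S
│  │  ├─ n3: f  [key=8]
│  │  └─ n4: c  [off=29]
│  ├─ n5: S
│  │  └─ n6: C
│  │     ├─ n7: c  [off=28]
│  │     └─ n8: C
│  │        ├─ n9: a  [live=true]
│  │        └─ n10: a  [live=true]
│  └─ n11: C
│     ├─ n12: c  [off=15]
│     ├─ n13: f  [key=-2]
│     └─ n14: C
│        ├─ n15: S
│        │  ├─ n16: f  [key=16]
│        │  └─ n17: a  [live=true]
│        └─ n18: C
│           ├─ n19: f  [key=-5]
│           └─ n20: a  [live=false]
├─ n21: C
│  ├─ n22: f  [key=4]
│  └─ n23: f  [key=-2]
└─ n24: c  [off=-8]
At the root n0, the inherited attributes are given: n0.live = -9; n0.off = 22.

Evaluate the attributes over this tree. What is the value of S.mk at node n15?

-8

1. n0.live = -9  [given at root]
2. n0.off = 22  [given at root]
3. n1.lim = 7  [S.off - 15]
4. n2.live = -8  [A.lim * -1 - 1]
5. n2.off = 8  [A.lim + 1]
6. n3.key = 8  [terminal]
7. n4.off = 29  [terminal]
8. n2.val = false  [c.off > 29]
9. n2.mk = 26  [f.key + 18]
10. n5.live = 30  [A.lim + 23]
11. n5.off = 12  [12]
12. n6.env = 24  [S.live + S.off - 18]
13. n7.off = 28  [terminal]
14. n8.env = 17  [17]
15. n9.live = true  [terminal]
16. n10.live = true  [terminal]
17. n8.sig = 3  [C.env * -2 + 37]
18. n6.sig = 1  [c.off + C₁.sig - 30]
19. n5.val = true  [S.off > 11]
20. n5.mk = 3  [S.off * 3 - 33]
21. n11.env = -5  [S₁.mk - 8]
22. n12.off = 15  [terminal]
23. n13.key = -2  [terminal]
24. n14.env = 25  [c.off + 10]
25. n15.live = -8  [C₀.env - 33]
26. n15.off = -5  [-5]
27. n16.key = 16  [terminal]
28. n17.live = true  [terminal]
29. n15.val = true  [S.live > -9]
30. n15.mk = -8  [S.live + S.off + 5]
31. n18.env = 27  [C₀.env + 2]
32. n19.key = -5  [terminal]
33. n20.live = false  [terminal]
34. n18.sig = -9  [f.key + C.env - 31]
35. n14.sig = -8  [-8]
36. n11.sig = 11  [11]
37. n1.depth = "mm"  ["mm"]
38. n1.key = false  [S₀.val == true]
39. n21.env = 19  [S.live + 28]
40. n22.key = 4  [terminal]
41. n23.key = -2  [terminal]
42. n21.sig = -2  [f₁.key * 3 + 4]
43. n24.off = -8  [terminal]
44. n0.val = true  [c.off == -8]
45. n0.mk = -9  [S.live]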